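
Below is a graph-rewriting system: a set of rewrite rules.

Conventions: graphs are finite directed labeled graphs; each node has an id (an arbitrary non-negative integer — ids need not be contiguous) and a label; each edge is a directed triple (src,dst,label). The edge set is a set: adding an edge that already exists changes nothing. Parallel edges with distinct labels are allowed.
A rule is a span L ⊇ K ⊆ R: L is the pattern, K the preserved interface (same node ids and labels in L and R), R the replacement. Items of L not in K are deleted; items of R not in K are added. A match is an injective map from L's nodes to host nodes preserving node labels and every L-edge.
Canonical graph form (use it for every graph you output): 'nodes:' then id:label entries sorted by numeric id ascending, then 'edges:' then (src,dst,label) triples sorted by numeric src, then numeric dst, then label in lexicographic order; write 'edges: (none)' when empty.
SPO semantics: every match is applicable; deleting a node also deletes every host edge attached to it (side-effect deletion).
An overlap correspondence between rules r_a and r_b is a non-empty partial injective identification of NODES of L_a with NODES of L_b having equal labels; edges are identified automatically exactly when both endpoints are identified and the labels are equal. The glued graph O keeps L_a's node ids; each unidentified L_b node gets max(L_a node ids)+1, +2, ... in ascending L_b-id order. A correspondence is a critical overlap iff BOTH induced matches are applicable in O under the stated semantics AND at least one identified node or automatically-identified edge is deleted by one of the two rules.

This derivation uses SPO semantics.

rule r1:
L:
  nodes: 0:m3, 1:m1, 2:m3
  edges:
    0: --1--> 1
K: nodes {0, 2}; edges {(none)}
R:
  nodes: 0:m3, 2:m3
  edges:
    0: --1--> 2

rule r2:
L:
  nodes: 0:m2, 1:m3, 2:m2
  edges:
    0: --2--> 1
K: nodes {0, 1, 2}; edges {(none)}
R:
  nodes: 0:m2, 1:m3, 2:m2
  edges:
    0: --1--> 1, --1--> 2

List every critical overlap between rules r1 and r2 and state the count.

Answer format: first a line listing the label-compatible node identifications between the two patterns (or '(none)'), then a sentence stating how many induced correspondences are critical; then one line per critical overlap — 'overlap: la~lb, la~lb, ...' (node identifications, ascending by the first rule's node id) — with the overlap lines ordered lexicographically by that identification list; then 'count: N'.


label-compatible node identifications between L(r1) and L(r2): 0~1, 2~1
0 of the induced correspondences are critical overlaps of r1 and r2.
count: 0


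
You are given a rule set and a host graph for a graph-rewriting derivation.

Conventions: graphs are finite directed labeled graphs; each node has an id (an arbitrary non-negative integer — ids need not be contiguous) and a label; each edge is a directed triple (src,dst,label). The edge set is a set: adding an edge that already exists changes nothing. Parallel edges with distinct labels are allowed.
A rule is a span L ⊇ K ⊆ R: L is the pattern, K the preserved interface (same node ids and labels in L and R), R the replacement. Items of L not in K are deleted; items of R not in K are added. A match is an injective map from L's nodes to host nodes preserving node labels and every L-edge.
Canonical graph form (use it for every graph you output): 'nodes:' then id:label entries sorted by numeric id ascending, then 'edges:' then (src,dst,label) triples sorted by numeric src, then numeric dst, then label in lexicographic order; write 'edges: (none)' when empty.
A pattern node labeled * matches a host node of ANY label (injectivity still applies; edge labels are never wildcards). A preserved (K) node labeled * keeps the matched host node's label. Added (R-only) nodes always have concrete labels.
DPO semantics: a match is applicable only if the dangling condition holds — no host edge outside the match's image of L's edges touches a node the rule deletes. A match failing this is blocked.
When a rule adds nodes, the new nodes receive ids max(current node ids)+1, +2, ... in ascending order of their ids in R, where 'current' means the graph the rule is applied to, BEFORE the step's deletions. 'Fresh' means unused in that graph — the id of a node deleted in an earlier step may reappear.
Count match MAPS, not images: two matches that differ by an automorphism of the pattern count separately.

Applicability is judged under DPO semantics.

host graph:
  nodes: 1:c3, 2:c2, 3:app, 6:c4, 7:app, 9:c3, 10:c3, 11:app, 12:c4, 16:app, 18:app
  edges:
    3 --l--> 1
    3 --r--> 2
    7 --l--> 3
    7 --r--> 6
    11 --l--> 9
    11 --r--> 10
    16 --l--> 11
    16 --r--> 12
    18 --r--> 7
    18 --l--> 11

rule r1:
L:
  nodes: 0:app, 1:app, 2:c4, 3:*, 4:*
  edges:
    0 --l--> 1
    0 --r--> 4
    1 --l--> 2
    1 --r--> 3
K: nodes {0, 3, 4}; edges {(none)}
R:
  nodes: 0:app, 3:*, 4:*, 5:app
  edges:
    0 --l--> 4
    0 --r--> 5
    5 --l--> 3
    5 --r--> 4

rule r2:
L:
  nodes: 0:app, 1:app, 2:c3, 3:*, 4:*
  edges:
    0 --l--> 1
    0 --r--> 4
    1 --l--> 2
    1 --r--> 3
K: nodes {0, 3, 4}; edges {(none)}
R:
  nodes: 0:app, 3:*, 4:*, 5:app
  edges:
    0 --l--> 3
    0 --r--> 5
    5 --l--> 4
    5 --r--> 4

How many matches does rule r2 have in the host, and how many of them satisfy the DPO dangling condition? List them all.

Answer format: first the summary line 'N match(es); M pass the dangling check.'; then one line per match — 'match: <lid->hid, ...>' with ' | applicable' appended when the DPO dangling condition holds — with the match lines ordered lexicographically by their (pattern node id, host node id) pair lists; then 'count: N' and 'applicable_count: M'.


3 match(es); 1 pass the dangling check.
match: 0->7, 1->3, 2->1, 3->2, 4->6 | applicable
match: 0->16, 1->11, 2->9, 3->10, 4->12
match: 0->18, 1->11, 2->9, 3->10, 4->7
count: 3
applicable_count: 1


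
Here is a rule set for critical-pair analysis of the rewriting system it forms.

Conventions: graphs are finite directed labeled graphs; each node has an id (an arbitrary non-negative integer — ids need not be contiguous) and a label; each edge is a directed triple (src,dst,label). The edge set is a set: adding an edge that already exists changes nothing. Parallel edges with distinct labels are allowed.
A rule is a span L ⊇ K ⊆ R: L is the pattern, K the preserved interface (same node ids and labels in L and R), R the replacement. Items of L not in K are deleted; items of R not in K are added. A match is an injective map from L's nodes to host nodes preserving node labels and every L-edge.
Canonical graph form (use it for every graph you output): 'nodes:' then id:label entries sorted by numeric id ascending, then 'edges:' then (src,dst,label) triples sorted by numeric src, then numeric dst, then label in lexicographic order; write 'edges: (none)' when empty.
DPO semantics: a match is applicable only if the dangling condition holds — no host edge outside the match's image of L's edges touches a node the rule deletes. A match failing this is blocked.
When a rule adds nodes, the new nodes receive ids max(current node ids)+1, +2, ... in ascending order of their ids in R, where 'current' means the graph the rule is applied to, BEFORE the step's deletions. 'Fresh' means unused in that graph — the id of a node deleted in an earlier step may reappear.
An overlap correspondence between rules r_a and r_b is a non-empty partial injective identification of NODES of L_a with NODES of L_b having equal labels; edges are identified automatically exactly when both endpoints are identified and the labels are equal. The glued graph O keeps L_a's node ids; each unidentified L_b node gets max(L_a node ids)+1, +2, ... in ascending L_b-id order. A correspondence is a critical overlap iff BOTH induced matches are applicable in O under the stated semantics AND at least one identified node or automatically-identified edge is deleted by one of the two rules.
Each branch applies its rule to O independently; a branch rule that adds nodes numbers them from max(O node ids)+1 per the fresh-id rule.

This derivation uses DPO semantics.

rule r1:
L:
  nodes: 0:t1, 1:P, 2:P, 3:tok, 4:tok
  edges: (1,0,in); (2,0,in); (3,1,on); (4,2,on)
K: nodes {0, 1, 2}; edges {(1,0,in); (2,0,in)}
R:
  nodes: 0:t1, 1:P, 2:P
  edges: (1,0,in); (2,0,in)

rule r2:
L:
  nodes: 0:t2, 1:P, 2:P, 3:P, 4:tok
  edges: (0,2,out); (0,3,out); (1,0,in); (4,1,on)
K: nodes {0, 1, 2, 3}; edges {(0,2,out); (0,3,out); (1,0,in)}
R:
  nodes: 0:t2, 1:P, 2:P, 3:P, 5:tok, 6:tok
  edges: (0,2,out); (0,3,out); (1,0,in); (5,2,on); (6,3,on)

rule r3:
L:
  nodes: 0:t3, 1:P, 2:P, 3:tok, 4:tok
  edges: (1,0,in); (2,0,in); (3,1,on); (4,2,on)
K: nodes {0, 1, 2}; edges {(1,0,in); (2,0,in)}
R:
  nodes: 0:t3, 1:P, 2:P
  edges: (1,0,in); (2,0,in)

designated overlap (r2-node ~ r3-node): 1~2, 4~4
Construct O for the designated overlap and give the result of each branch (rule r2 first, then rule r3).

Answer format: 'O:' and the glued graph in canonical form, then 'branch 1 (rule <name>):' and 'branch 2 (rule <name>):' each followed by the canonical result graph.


O:
nodes: 0:t2, 1:P, 2:P, 3:P, 4:tok, 5:t3, 6:P, 7:tok
edges: (0,2,out); (0,3,out); (1,0,in); (1,5,in); (4,1,on); (6,5,in); (7,6,on)
branch 1 (rule r2):
nodes: 0:t2, 1:P, 2:P, 3:P, 5:t3, 6:P, 7:tok, 8:tok, 9:tok
edges: (0,2,out); (0,3,out); (1,0,in); (1,5,in); (6,5,in); (7,6,on); (8,2,on); (9,3,on)
branch 2 (rule r3):
nodes: 0:t2, 1:P, 2:P, 3:P, 5:t3, 6:P
edges: (0,2,out); (0,3,out); (1,0,in); (1,5,in); (6,5,in)


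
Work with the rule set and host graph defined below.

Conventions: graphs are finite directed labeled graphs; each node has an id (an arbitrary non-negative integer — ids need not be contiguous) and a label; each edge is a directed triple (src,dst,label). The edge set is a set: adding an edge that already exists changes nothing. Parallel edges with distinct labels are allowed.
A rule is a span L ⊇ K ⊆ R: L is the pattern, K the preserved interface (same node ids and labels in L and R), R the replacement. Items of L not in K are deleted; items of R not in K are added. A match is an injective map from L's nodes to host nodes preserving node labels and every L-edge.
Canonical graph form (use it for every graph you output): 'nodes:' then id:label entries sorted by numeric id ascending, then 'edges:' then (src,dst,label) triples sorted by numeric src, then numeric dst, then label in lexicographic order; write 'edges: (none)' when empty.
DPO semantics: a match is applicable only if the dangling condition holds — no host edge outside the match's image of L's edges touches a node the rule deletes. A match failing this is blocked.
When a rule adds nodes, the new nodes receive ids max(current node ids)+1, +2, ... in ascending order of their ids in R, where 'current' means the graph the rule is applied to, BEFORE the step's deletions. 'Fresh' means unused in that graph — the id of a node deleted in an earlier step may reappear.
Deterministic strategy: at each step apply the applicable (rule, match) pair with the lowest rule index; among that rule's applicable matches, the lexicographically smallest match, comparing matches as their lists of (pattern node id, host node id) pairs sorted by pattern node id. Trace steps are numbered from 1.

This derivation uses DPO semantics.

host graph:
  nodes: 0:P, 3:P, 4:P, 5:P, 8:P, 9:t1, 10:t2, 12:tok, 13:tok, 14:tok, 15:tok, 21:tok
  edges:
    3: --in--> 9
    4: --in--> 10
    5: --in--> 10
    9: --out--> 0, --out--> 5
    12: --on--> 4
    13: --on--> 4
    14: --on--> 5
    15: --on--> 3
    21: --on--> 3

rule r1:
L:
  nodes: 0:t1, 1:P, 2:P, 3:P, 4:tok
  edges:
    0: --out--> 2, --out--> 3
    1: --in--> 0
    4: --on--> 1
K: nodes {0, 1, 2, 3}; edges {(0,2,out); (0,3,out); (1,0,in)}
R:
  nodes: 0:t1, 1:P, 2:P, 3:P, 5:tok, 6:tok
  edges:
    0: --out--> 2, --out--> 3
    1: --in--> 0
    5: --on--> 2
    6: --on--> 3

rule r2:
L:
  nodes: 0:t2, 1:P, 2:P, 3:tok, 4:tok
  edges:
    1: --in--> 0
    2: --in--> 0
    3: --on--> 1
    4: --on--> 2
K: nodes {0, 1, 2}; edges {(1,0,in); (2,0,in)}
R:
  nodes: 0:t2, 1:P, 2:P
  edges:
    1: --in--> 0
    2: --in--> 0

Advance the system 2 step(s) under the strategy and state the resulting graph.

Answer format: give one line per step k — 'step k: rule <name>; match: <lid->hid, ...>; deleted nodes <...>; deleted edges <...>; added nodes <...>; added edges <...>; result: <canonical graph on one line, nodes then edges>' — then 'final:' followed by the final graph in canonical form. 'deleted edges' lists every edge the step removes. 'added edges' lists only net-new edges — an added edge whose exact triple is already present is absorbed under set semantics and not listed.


step 1: rule r1; match: 0->9, 1->3, 2->0, 3->5, 4->15; deleted nodes 15; deleted edges (15,3,on); added nodes 22, 23; added edges (22,0,on); (23,5,on); result: nodes: 0:P, 3:P, 4:P, 5:P, 8:P, 9:t1, 10:t2, 12:tok, 13:tok, 14:tok, 21:tok, 22:tok, 23:tok edges: (3,9,in); (4,10,in); (5,10,in); (9,0,out); (9,5,out); (12,4,on); (13,4,on); (14,5,on); (21,3,on); (22,0,on); (23,5,on)
step 2: rule r1; match: 0->9, 1->3, 2->0, 3->5, 4->21; deleted nodes 21; deleted edges (21,3,on); added nodes 24, 25; added edges (24,0,on); (25,5,on); result: nodes: 0:P, 3:P, 4:P, 5:P, 8:P, 9:t1, 10:t2, 12:tok, 13:tok, 14:tok, 22:tok, 23:tok, 24:tok, 25:tok edges: (3,9,in); (4,10,in); (5,10,in); (9,0,out); (9,5,out); (12,4,on); (13,4,on); (14,5,on); (22,0,on); (23,5,on); (24,0,on); (25,5,on)
final:
nodes: 0:P, 3:P, 4:P, 5:P, 8:P, 9:t1, 10:t2, 12:tok, 13:tok, 14:tok, 22:tok, 23:tok, 24:tok, 25:tok
edges: (3,9,in); (4,10,in); (5,10,in); (9,0,out); (9,5,out); (12,4,on); (13,4,on); (14,5,on); (22,0,on); (23,5,on); (24,0,on); (25,5,on)


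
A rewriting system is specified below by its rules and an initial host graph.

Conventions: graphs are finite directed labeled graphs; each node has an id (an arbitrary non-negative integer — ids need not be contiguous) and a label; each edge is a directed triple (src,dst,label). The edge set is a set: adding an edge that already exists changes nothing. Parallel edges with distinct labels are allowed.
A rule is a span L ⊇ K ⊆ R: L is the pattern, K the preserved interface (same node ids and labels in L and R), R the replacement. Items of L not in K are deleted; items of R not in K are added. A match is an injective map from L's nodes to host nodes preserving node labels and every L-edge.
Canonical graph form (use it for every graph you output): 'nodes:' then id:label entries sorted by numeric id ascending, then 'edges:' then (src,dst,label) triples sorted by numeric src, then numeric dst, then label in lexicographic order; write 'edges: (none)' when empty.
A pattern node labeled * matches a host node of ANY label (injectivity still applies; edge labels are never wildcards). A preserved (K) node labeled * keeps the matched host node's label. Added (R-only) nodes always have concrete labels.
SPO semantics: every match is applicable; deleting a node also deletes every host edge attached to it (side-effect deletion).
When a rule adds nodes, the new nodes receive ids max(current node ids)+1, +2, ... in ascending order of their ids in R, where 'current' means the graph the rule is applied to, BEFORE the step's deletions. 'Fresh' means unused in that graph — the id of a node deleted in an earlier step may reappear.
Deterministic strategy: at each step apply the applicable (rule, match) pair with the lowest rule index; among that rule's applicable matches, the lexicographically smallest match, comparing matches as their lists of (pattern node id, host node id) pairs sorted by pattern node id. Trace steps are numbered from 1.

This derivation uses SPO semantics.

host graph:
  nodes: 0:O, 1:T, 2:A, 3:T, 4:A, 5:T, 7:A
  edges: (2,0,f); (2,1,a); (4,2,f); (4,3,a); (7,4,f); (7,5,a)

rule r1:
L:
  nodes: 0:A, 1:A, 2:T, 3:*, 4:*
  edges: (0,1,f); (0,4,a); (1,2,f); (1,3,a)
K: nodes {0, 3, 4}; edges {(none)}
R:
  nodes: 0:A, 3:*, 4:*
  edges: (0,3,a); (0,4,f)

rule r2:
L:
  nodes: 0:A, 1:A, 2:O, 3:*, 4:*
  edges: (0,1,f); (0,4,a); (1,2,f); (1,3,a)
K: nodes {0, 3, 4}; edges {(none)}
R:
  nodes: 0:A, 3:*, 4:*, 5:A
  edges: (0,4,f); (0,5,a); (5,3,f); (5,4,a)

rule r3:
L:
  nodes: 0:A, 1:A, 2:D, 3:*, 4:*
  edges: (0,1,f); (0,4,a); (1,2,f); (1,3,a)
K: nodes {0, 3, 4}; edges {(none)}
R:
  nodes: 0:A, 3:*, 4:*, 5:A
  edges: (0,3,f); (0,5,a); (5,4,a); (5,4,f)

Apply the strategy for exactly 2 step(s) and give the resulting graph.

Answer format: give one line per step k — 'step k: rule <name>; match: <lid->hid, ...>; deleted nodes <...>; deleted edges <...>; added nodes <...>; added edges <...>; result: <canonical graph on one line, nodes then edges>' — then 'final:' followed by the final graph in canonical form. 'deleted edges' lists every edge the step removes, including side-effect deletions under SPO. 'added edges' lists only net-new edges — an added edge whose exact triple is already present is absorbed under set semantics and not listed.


step 1: rule r2; match: 0->4, 1->2, 2->0, 3->1, 4->3; deleted nodes 0, 2; deleted edges (2,0,f); (2,1,a); (4,2,f); (4,3,a); added nodes 8; added edges (4,3,f); (4,8,a); (8,1,f); (8,3,a); result: nodes: 1:T, 3:T, 4:A, 5:T, 7:A, 8:A edges: (4,3,f); (4,8,a); (7,4,f); (7,5,a); (8,1,f); (8,3,a)
step 2: rule r1; match: 0->7, 1->4, 2->3, 3->8, 4->5; deleted nodes 3, 4; deleted edges (4,3,f); (4,8,a); (7,4,f); (7,5,a); (8,3,a); added nodes (none); added edges (7,5,f); (7,8,a); result: nodes: 1:T, 5:T, 7:A, 8:A edges: (7,5,f); (7,8,a); (8,1,f)
final:
nodes: 1:T, 5:T, 7:A, 8:A
edges: (7,5,f); (7,8,a); (8,1,f)


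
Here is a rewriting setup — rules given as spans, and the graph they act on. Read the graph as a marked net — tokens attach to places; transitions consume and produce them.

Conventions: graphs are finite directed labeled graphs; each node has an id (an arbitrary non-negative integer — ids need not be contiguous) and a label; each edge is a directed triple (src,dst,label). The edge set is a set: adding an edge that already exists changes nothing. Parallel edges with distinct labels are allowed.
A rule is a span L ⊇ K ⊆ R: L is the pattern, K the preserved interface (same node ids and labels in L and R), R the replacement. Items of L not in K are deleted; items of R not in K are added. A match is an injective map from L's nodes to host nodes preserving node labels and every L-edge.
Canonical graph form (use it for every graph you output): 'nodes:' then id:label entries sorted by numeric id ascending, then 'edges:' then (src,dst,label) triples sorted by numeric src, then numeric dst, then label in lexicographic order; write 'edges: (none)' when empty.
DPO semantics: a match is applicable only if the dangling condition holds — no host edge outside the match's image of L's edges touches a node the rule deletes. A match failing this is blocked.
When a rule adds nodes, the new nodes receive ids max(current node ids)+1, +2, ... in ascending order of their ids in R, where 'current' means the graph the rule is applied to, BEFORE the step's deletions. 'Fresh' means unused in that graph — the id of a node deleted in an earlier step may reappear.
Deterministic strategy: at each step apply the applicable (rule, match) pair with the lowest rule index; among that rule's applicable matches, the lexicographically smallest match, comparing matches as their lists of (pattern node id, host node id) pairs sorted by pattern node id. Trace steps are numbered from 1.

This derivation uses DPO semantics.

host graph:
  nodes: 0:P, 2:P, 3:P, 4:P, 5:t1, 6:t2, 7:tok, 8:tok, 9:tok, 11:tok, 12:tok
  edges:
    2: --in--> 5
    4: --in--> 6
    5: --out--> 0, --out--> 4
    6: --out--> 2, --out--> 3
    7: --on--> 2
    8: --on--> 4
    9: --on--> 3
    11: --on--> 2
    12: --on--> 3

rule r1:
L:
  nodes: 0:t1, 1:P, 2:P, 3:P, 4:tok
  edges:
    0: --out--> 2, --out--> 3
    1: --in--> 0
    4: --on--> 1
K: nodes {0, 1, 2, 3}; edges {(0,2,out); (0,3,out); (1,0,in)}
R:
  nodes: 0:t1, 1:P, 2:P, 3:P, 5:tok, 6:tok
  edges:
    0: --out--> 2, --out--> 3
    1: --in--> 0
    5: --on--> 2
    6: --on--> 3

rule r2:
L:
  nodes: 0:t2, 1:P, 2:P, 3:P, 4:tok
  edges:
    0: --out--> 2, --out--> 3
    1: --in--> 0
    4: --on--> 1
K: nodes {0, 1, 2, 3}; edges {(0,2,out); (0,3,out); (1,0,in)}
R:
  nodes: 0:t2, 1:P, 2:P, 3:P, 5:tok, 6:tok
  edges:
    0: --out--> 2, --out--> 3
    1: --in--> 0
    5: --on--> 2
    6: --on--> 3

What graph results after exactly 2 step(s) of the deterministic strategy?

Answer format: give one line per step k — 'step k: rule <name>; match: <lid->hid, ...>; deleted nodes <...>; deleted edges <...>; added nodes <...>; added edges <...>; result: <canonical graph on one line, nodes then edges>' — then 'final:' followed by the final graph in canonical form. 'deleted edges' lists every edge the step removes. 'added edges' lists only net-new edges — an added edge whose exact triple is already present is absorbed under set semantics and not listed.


step 1: rule r1; match: 0->5, 1->2, 2->0, 3->4, 4->7; deleted nodes 7; deleted edges (7,2,on); added nodes 13, 14; added edges (13,0,on); (14,4,on); result: nodes: 0:P, 2:P, 3:P, 4:P, 5:t1, 6:t2, 8:tok, 9:tok, 11:tok, 12:tok, 13:tok, 14:tok edges: (2,5,in); (4,6,in); (5,0,out); (5,4,out); (6,2,out); (6,3,out); (8,4,on); (9,3,on); (11,2,on); (12,3,on); (13,0,on); (14,4,on)
step 2: rule r1; match: 0->5, 1->2, 2->0, 3->4, 4->11; deleted nodes 11; deleted edges (11,2,on); added nodes 15, 16; added edges (15,0,on); (16,4,on); result: nodes: 0:P, 2:P, 3:P, 4:P, 5:t1, 6:t2, 8:tok, 9:tok, 12:tok, 13:tok, 14:tok, 15:tok, 16:tok edges: (2,5,in); (4,6,in); (5,0,out); (5,4,out); (6,2,out); (6,3,out); (8,4,on); (9,3,on); (12,3,on); (13,0,on); (14,4,on); (15,0,on); (16,4,on)
final:
nodes: 0:P, 2:P, 3:P, 4:P, 5:t1, 6:t2, 8:tok, 9:tok, 12:tok, 13:tok, 14:tok, 15:tok, 16:tok
edges: (2,5,in); (4,6,in); (5,0,out); (5,4,out); (6,2,out); (6,3,out); (8,4,on); (9,3,on); (12,3,on); (13,0,on); (14,4,on); (15,0,on); (16,4,on)


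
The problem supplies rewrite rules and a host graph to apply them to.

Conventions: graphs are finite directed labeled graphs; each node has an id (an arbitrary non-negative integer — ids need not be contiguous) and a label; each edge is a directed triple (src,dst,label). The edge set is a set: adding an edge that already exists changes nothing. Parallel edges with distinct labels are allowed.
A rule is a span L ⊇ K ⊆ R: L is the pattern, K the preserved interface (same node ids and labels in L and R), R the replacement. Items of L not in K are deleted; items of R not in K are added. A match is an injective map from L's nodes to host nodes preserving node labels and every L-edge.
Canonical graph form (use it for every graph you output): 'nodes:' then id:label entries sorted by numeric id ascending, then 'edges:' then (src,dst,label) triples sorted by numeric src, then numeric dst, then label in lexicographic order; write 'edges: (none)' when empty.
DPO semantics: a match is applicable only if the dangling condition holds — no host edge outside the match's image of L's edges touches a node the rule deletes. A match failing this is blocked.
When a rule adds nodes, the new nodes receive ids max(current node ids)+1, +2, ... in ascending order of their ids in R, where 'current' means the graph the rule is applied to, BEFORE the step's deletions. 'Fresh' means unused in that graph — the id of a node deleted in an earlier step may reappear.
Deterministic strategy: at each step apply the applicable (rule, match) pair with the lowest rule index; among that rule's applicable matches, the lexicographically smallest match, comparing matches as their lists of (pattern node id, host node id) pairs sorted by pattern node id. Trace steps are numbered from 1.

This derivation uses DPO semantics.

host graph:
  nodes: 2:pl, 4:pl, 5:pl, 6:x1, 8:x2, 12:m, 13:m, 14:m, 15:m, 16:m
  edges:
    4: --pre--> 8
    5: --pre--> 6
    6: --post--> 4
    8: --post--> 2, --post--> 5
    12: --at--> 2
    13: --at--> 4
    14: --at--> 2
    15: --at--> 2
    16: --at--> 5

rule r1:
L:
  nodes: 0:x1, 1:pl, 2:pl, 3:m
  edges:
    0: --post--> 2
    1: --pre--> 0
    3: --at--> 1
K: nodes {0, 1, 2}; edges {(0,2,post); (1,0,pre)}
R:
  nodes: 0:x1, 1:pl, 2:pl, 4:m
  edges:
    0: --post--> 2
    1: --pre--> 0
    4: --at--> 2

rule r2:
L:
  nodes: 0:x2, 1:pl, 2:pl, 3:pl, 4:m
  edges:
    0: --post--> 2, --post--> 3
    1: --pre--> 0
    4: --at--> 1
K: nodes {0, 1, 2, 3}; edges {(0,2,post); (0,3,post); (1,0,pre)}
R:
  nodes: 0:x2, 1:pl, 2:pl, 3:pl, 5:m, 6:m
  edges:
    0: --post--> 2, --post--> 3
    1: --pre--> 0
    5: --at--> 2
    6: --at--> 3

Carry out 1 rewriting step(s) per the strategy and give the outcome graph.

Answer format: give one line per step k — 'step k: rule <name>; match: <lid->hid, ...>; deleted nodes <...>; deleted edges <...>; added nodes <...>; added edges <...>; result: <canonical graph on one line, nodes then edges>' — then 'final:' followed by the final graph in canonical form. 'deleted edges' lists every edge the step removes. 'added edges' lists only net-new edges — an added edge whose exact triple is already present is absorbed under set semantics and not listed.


step 1: rule r1; match: 0->6, 1->5, 2->4, 3->16; deleted nodes 16; deleted edges (16,5,at); added nodes 17; added edges (17,4,at); result: nodes: 2:pl, 4:pl, 5:pl, 6:x1, 8:x2, 12:m, 13:m, 14:m, 15:m, 17:m edges: (4,8,pre); (5,6,pre); (6,4,post); (8,2,post); (8,5,post); (12,2,at); (13,4,at); (14,2,at); (15,2,at); (17,4,at)
final:
nodes: 2:pl, 4:pl, 5:pl, 6:x1, 8:x2, 12:m, 13:m, 14:m, 15:m, 17:m
edges: (4,8,pre); (5,6,pre); (6,4,post); (8,2,post); (8,5,post); (12,2,at); (13,4,at); (14,2,at); (15,2,at); (17,4,at)


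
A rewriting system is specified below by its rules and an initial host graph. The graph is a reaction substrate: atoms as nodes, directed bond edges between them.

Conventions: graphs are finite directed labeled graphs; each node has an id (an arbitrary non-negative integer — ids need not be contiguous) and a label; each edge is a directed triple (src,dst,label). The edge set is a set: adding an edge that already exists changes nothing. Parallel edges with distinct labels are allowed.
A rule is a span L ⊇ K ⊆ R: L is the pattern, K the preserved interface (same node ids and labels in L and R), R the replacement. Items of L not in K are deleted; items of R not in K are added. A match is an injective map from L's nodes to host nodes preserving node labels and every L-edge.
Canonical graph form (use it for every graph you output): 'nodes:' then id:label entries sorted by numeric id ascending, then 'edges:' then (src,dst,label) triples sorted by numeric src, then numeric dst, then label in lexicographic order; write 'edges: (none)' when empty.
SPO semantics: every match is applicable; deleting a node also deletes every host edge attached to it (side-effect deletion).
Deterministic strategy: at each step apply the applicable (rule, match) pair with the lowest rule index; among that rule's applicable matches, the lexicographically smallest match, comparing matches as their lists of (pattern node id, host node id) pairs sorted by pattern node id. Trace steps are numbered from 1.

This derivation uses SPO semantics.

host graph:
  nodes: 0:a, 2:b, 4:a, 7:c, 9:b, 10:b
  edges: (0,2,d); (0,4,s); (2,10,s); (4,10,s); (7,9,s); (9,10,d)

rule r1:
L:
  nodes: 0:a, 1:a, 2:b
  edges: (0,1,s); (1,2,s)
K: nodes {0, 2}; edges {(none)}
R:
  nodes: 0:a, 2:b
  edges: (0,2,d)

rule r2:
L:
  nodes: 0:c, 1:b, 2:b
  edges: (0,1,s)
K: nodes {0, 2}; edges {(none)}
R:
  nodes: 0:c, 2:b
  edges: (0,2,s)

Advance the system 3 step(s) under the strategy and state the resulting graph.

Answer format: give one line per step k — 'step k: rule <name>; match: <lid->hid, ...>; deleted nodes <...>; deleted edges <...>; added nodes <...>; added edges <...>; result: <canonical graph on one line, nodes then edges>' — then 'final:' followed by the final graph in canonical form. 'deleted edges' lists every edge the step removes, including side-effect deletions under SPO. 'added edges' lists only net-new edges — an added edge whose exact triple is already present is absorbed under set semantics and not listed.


step 1: rule r1; match: 0->0, 1->4, 2->10; deleted nodes 4; deleted edges (0,4,s); (4,10,s); added nodes (none); added edges (0,10,d); result: nodes: 0:a, 2:b, 7:c, 9:b, 10:b edges: (0,2,d); (0,10,d); (2,10,s); (7,9,s); (9,10,d)
step 2: rule r2; match: 0->7, 1->9, 2->2; deleted nodes 9; deleted edges (7,9,s); (9,10,d); added nodes (none); added edges (7,2,s); result: nodes: 0:a, 2:b, 7:c, 10:b edges: (0,2,d); (0,10,d); (2,10,s); (7,2,s)
step 3: rule r2; match: 0->7, 1->2, 2->10; deleted nodes 2; deleted edges (0,2,d); (2,10,s); (7,2,s); added nodes (none); added edges (7,10,s); result: nodes: 0:a, 7:c, 10:b edges: (0,10,d); (7,10,s)
final:
nodes: 0:a, 7:c, 10:b
edges: (0,10,d); (7,10,s)


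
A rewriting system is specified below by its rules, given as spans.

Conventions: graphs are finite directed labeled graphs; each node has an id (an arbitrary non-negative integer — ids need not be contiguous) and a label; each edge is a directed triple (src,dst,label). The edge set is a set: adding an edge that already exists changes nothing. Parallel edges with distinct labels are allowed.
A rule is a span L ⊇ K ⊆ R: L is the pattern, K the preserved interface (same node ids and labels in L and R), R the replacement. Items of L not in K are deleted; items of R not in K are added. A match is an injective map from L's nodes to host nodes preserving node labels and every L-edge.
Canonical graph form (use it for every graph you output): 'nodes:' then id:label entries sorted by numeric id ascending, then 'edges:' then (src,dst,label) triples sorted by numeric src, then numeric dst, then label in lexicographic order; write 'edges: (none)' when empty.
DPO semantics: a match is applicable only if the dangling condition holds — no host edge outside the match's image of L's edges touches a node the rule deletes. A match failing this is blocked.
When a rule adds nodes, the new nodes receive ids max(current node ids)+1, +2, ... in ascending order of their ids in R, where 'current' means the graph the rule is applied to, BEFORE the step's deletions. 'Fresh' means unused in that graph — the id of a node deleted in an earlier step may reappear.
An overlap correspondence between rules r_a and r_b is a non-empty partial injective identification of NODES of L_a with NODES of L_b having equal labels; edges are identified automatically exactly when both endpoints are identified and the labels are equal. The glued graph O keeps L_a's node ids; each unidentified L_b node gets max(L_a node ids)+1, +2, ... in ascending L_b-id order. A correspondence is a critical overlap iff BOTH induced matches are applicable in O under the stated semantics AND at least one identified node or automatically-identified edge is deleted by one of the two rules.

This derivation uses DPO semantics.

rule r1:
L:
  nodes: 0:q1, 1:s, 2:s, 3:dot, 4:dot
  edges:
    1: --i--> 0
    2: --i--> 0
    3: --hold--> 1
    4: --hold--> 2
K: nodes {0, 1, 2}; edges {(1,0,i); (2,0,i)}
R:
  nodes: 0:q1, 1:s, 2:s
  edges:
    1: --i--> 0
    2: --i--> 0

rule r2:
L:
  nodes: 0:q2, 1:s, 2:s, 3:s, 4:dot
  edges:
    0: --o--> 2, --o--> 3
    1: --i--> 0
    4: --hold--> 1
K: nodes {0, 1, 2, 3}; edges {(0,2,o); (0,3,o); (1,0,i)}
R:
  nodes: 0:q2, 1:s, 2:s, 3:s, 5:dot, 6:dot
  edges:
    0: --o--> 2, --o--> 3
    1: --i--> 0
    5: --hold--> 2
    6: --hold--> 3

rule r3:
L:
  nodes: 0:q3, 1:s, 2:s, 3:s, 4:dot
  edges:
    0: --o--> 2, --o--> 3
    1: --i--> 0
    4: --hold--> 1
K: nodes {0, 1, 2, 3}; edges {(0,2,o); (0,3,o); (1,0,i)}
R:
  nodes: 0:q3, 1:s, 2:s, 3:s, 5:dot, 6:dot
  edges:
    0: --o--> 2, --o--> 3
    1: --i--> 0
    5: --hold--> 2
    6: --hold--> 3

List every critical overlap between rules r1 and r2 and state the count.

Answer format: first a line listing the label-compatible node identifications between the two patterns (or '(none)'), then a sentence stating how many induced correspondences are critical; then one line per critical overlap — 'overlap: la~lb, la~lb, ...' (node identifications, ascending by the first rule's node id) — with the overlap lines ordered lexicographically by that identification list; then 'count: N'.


label-compatible node identifications between L(r1) and L(r2): 1~1, 1~2, 1~3, 2~1, 2~2, 2~3, 3~4, 4~4
6 of the induced correspondences are critical overlaps of r1 and r2.
overlap: 1~1, 2~2, 3~4
overlap: 1~1, 2~3, 3~4
overlap: 1~1, 3~4
overlap: 1~2, 2~1, 4~4
overlap: 1~3, 2~1, 4~4
overlap: 2~1, 4~4
count: 6


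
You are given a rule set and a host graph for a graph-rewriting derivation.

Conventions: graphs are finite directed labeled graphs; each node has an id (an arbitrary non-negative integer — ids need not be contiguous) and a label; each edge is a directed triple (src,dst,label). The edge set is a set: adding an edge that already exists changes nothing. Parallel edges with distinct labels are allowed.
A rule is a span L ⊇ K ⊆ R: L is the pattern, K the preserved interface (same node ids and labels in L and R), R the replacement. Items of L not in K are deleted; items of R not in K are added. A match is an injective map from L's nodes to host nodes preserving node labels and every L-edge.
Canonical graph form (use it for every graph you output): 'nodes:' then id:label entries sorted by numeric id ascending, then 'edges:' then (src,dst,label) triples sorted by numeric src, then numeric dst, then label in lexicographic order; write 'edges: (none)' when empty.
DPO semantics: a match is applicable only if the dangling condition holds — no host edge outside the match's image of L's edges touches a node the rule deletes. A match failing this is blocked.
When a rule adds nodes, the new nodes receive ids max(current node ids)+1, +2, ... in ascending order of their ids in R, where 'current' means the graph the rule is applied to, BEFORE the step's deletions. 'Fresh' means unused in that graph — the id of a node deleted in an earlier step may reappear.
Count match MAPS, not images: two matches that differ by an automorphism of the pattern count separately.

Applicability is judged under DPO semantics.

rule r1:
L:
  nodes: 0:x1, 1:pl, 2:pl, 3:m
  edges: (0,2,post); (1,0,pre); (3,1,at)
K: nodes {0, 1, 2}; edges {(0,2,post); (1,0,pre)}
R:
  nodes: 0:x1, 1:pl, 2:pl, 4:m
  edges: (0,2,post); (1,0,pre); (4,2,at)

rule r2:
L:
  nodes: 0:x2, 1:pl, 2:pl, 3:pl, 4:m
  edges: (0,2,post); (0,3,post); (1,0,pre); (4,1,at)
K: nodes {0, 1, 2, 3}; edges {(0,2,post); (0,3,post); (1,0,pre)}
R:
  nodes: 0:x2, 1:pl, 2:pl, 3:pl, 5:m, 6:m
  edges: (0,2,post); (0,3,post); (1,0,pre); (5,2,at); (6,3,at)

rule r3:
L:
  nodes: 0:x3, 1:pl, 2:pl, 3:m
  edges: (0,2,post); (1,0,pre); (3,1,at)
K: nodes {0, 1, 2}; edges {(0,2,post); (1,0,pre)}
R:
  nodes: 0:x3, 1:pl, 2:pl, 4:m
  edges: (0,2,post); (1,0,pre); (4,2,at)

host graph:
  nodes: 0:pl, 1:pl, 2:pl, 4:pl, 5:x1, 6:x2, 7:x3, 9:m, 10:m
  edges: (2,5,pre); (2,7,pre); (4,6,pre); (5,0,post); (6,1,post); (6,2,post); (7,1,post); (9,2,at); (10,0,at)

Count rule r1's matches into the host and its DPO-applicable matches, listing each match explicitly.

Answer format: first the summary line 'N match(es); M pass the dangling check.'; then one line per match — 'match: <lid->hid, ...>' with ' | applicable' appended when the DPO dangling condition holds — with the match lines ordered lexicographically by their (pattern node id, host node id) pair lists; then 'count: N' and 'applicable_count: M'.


1 match(es); 1 pass the dangling check.
match: 0->5, 1->2, 2->0, 3->9 | applicable
count: 1
applicable_count: 1


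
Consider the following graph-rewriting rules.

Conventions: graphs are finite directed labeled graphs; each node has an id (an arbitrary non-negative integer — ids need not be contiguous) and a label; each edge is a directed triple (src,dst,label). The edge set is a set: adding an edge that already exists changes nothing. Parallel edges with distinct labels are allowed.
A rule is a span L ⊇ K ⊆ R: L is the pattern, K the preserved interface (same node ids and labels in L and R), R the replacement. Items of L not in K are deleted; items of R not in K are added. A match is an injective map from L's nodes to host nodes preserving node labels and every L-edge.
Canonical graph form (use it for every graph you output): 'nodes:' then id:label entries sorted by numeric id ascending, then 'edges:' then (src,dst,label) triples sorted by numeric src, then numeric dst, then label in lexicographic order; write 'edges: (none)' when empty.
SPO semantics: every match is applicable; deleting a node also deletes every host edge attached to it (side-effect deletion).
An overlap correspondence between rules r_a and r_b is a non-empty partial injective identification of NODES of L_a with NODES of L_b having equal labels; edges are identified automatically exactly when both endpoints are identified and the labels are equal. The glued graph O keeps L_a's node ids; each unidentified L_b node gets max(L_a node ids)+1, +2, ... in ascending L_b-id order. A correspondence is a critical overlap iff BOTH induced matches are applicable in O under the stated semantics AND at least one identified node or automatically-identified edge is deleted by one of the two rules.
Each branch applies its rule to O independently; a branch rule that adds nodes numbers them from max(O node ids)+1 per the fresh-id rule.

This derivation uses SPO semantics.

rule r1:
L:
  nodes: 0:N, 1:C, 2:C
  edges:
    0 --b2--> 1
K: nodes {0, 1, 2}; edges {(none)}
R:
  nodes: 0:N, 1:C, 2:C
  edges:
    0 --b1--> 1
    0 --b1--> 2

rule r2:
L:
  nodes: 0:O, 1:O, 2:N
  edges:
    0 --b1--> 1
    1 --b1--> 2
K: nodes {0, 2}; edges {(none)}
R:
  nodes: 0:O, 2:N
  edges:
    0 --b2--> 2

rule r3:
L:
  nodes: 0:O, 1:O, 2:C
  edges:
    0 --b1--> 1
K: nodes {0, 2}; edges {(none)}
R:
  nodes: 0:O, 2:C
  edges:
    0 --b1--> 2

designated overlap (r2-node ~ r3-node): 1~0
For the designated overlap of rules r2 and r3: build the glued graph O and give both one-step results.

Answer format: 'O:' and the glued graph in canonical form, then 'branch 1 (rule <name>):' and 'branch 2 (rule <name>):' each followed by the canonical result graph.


O:
nodes: 0:O, 1:O, 2:N, 3:O, 4:C
edges: (0,1,b1); (1,2,b1); (1,3,b1)
branch 1 (rule r2):
nodes: 0:O, 2:N, 3:O, 4:C
edges: (0,2,b2)
branch 2 (rule r3):
nodes: 0:O, 1:O, 2:N, 4:C
edges: (0,1,b1); (1,2,b1); (1,4,b1)


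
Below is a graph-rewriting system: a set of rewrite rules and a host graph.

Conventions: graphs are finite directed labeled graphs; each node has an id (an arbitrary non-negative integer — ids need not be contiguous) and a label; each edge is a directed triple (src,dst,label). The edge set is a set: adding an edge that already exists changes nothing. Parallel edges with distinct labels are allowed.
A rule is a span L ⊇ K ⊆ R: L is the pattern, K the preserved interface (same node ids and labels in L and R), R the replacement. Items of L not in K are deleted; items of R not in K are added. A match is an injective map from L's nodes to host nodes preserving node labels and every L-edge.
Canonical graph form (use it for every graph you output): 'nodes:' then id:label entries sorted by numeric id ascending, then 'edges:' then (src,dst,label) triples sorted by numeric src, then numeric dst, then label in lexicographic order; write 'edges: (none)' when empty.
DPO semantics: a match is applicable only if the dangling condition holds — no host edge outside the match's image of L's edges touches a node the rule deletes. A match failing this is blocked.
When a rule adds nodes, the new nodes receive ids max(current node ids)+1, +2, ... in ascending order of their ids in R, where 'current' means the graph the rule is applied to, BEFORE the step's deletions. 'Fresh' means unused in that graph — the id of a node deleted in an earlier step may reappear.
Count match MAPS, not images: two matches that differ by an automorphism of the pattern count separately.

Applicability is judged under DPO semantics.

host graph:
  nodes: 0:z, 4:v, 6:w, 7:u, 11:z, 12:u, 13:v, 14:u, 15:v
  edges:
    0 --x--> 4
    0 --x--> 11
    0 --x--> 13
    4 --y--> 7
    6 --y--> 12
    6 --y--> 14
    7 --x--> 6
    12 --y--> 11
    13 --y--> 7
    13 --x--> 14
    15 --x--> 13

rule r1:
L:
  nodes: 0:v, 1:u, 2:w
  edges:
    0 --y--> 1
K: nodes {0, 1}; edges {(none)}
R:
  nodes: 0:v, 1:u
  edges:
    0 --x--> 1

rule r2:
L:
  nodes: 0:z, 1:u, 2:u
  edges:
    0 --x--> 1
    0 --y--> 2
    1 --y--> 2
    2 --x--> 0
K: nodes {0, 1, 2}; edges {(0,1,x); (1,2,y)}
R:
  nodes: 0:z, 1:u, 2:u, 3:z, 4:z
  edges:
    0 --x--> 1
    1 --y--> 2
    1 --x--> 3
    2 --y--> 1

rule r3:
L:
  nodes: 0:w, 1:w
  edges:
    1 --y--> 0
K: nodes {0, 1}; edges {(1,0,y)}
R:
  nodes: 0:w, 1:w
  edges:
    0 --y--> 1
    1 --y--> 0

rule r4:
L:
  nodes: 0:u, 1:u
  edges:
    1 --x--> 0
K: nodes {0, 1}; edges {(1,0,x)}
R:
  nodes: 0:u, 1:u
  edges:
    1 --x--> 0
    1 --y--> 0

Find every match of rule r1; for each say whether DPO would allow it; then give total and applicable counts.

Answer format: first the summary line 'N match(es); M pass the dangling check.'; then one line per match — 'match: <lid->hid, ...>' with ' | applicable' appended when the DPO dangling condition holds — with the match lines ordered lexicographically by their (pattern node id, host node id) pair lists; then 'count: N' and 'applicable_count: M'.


2 match(es); 0 pass the dangling check.
match: 0->4, 1->7, 2->6
match: 0->13, 1->7, 2->6
count: 2
applicable_count: 0
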